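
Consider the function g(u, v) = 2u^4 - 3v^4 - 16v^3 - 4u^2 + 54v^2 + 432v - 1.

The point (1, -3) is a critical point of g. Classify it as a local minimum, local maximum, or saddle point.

local minimum

The mixed partial ∂²g/∂u∂v is 0, so the Hessian at any point is diag(g_uu, g_vv) = diag(8(3u^2 - 1), 12(-3v^2 - 8v + 9)).
At (1, -3): H = diag(16, 72).
Both eigenvalues are positive, so H is positive definite: a local minimum.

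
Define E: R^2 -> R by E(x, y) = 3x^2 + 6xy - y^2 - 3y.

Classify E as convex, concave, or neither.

E is quadratic, so its Hessian is the constant matrix H = [[6, 6], [6, -2]].
det(H) = -48, tr(H) = 4.
det(H) < 0, so H is indefinite: neither convex nor concave.

neither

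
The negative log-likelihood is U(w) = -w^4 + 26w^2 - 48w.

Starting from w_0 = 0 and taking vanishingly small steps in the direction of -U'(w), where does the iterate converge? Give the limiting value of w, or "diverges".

U'(w) = -4(w - 3)(w - 1)(w + 4), so U'(0) = -48.
Gradient descent moves in the -U' direction, i.e. w is increasing.
The nearest critical point in that direction is w = 1, where U'' = 40 > 0 (a local minimum). The iterate converges there.

1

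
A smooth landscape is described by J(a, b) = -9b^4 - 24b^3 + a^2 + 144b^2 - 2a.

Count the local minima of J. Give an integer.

1

J separates as a function of a plus a function of b, so ∇J=0 decouples.
∂J/∂a = 2(a - 1) = 0 at a ∈ {1}; ∂J/∂b = -36b(b - 2)(b + 4) = 0 at b ∈ {-4, 0, 2}.
The Hessian is diagonal: diag(J_aa, J_bb). Second derivatives: J_aa(1)=2; J_bb(-4)=-864, J_bb(0)=288, J_bb(2)=-432.
Local minima occur where both diagonal entries positive: (1, 0). Count: 1.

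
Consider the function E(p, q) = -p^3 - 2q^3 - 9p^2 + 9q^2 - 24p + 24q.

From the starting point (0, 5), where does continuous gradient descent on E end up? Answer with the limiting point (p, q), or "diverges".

E is separable, so gradient descent decouples: p follows -∂E/∂p, q follows -∂E/∂q.
∂E/∂p = -3(p + 2)(p + 4); at p=0 this is -24, so p increases.
∂E/∂q = -6(q - 4)(q + 1); at q=5 this is -36, so q increases.
The p-coordinate has no critical point in that direction and runs off to infinity.

diverges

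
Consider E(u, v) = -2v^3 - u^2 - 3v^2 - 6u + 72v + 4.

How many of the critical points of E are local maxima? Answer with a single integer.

E separates as a function of u plus a function of v, so ∇E=0 decouples.
∂E/∂u = -2(u + 3) = 0 at u ∈ {-3}; ∂E/∂v = -6(v - 3)(v + 4) = 0 at v ∈ {-4, 3}.
The Hessian is diagonal: diag(E_uu, E_vv). Second derivatives: E_uu(-3)=-2; E_vv(-4)=42, E_vv(3)=-42.
Local maxima occur where both diagonal entries negative: (-3, 3). Count: 1.

1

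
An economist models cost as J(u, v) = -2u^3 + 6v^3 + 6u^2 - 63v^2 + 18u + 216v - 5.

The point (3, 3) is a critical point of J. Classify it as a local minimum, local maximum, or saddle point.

The mixed partial ∂²J/∂u∂v is 0, so the Hessian at any point is diag(J_uu, J_vv) = diag(12(-u + 1), 18(2v - 7)).
At (3, 3): H = diag(-24, -18).
Both eigenvalues are negative, so H is negative definite: a local maximum.

local maximum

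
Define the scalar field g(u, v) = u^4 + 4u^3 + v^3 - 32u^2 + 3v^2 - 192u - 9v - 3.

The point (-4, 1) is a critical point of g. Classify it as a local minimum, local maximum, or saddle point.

local minimum

The mixed partial ∂²g/∂u∂v is 0, so the Hessian at any point is diag(g_uu, g_vv) = diag(4(3u^2 + 6u - 16), 6(v + 1)).
At (-4, 1): H = diag(32, 12).
Both eigenvalues are positive, so H is positive definite: a local minimum.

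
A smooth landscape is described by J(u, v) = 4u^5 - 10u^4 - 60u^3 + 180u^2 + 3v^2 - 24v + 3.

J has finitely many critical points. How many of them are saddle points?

J separates as a function of u plus a function of v, so ∇J=0 decouples.
∂J/∂u = 20u(u - 3)(u - 2)(u + 3) = 0 at u ∈ {-3, 0, 2, 3}; ∂J/∂v = 6(v - 4) = 0 at v ∈ {4}.
The Hessian is diagonal: diag(J_uu, J_vv). Second derivatives: J_uu(-3)=-1800, J_uu(0)=360, J_uu(2)=-200, J_uu(3)=360; J_vv(4)=6.
Saddle points occur where the two diagonal entries have opposite signs: (-3, 4), (2, 4). Count: 2.

2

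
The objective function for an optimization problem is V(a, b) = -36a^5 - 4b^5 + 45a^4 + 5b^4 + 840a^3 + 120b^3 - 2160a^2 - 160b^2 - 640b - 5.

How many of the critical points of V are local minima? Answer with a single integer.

4

V separates as a function of a plus a function of b, so ∇V=0 decouples.
∂V/∂a = -180a(a - 3)(a - 2)(a + 4) = 0 at a ∈ {-4, 0, 2, 3}; ∂V/∂b = -20(b - 4)(b - 2)(b + 1)(b + 4) = 0 at b ∈ {-4, -1, 2, 4}.
The Hessian is diagonal: diag(V_aa, V_bb). Second derivatives: V_aa(-4)=30240, V_aa(0)=-4320, V_aa(2)=2160, V_aa(3)=-3780; V_bb(-4)=2880, V_bb(-1)=-900, V_bb(2)=720, V_bb(4)=-1600.
Local minima occur where both diagonal entries positive: (-4, -4), (-4, 2), (2, -4), (2, 2). Count: 4.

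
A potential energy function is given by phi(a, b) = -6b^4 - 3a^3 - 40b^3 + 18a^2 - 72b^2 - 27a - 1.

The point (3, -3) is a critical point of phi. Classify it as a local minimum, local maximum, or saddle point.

local maximum

The mixed partial ∂²phi/∂a∂b is 0, so the Hessian at any point is diag(phi_aa, phi_bb) = diag(18(-a + 2), -24(3b^2 + 10b + 6)).
At (3, -3): H = diag(-18, -72).
Both eigenvalues are negative, so H is negative definite: a local maximum.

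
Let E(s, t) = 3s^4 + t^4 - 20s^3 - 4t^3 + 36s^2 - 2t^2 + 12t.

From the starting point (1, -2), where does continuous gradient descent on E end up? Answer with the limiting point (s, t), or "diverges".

E is separable, so gradient descent decouples: s follows -∂E/∂s, t follows -∂E/∂t.
∂E/∂s = 12s(s - 3)(s - 2); at s=1 this is 24, so s decreases.
∂E/∂t = 4(t - 3)(t - 1)(t + 1); at t=-2 this is -60, so t increases.
s converges to its nearest critical value 0 (a local min of the s-part); t converges to -1. The iterate converges to (0, -1).

(0, -1)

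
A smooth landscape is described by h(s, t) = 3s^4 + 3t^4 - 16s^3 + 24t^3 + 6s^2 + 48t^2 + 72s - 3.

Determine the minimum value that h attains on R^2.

h(s,t) separates as P(s) + Q(t) − 3, so its minimum is min P + min Q − 3.
P'(s) = 12(s - 3)(s - 2)(s + 1) vanishes at s ∈ {-1, 2, 3}; Q'(t) = 12t(t + 2)(t + 4) vanishes at t ∈ {-4, -2, 0}.
Local minima of P (where P''>0): P(-1)=-47, P(3)=81. Local minima of Q: Q(-4)=0, Q(0)=0.
So the global minimum of h is P(-1) + Q(-4) − 3 = -47 + 0 − 3 = -50, attained at (-1, -4).

-50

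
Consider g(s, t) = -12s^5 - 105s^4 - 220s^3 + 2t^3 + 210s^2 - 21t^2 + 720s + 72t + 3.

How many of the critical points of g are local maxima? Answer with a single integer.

g separates as a function of s plus a function of t, so ∇g=0 decouples.
∂g/∂s = -60(s - 1)(s + 1)(s + 3)(s + 4) = 0 at s ∈ {-4, -3, -1, 1}; ∂g/∂t = 6(t - 4)(t - 3) = 0 at t ∈ {3, 4}.
The Hessian is diagonal: diag(g_ss, g_tt). Second derivatives: g_ss(-4)=900, g_ss(-3)=-480, g_ss(-1)=720, g_ss(1)=-2400; g_tt(3)=-6, g_tt(4)=6.
Local maxima occur where both diagonal entries negative: (-3, 3), (1, 3). Count: 2.

2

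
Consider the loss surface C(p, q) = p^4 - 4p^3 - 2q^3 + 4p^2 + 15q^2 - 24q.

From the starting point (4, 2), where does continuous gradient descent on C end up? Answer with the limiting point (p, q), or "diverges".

(2, 1)

C is separable, so gradient descent decouples: p follows -∂C/∂p, q follows -∂C/∂q.
∂C/∂p = 4p(p - 2)(p - 1); at p=4 this is 96, so p decreases.
∂C/∂q = -6(q - 4)(q - 1); at q=2 this is 12, so q decreases.
p converges to its nearest critical value 2 (a local min of the p-part); q converges to 1. The iterate converges to (2, 1).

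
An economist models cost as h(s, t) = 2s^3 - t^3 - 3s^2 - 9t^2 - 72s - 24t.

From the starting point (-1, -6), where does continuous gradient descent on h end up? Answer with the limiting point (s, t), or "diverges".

h is separable, so gradient descent decouples: s follows -∂h/∂s, t follows -∂h/∂t.
∂h/∂s = 6(s - 4)(s + 3); at s=-1 this is -60, so s increases.
∂h/∂t = -3(t + 2)(t + 4); at t=-6 this is -24, so t increases.
s converges to its nearest critical value 4 (a local min of the s-part); t converges to -4. The iterate converges to (4, -4).

(4, -4)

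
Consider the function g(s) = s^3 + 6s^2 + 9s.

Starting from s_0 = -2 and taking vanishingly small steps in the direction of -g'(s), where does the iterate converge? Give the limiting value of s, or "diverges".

-1

g'(s) = 3(s + 1)(s + 3), so g'(-2) = -3.
Gradient descent moves in the -g' direction, i.e. s is increasing.
The nearest critical point in that direction is s = -1, where g'' = 6 > 0 (a local minimum). The iterate converges there.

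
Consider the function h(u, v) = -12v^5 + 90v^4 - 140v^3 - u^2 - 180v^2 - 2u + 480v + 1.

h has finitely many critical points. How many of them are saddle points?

h separates as a function of u plus a function of v, so ∇h=0 decouples.
∂h/∂u = -2(u + 1) = 0 at u ∈ {-1}; ∂h/∂v = -60(v - 4)(v - 2)(v - 1)(v + 1) = 0 at v ∈ {-1, 1, 2, 4}.
The Hessian is diagonal: diag(h_uu, h_vv). Second derivatives: h_uu(-1)=-2; h_vv(-1)=1800, h_vv(1)=-360, h_vv(2)=360, h_vv(4)=-1800.
Saddle points occur where the two diagonal entries have opposite signs: (-1, -1), (-1, 2). Count: 2.

2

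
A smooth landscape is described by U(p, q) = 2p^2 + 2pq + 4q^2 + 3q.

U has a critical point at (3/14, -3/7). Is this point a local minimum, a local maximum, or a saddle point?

local minimum

The Hessian of U is constant: H = [[4, 2], [2, 8]].
det(H) = 4·8 − 2² = 28.
det(H) > 0 and tr(H) = 12 > 0, so H is positive definite and the point is a local minimum.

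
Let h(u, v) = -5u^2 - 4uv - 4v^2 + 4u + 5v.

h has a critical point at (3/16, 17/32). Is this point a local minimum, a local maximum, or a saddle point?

The Hessian of h is constant: H = [[-10, -4], [-4, -8]].
det(H) = (-10)·(-8) − (-4)² = 64.
det(H) > 0 and tr(H) = -18 < 0, so H is negative definite and the point is a local maximum.

local maximum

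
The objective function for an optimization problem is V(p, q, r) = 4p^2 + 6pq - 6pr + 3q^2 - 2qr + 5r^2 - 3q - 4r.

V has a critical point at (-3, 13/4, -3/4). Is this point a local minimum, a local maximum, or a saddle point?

The Hessian is constant: H = [[8, 6, -6], [6, 6, -2], [-6, -2, 10]].
Leading principal minors: Δ₁ = 8, Δ₂ = 12, Δ₃ = 16.
All leading minors are positive, so H is positive definite: a local minimum.

local minimum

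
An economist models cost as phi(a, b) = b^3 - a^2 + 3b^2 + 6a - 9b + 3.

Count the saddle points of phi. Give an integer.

1

phi separates as a function of a plus a function of b, so ∇phi=0 decouples.
∂phi/∂a = -2(a - 3) = 0 at a ∈ {3}; ∂phi/∂b = 3(b - 1)(b + 3) = 0 at b ∈ {-3, 1}.
The Hessian is diagonal: diag(phi_aa, phi_bb). Second derivatives: phi_aa(3)=-2; phi_bb(-3)=-12, phi_bb(1)=12.
Saddle points occur where the two diagonal entries have opposite signs: (3, 1). Count: 1.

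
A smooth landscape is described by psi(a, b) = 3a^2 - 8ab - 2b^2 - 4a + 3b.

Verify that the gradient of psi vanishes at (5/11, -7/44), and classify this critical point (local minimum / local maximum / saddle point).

saddle point

∇psi = (6a - 8b - 4, -8a - 4b + 3); substituting (5/11, -7/44) gives ∇psi = (0, 0), so (5/11, -7/44) is indeed a critical point.
The Hessian of psi is constant: H = [[6, -8], [-8, -4]].
det(H) = 6·(-4) − (-8)² = -88.
Since det(H) < 0, H is indefinite and the critical point is a saddle point.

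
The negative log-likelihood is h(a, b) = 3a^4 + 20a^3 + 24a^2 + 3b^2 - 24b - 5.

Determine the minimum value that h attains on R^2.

h(a,b) separates as P(a) + Q(b) − 5, so its minimum is min P + min Q − 5.
P'(a) = 12a(a + 1)(a + 4) vanishes at a ∈ {-4, -1, 0}; Q'(b) = 6b - 24 vanishes at b ∈ {4}.
Local minima of P (where P''>0): P(-4)=-128, P(0)=0. Local minima of Q: Q(4)=-48.
So the global minimum of h is P(-4) + Q(4) − 5 = -128 − 48 − 5 = -181, attained at (-4, 4).

-181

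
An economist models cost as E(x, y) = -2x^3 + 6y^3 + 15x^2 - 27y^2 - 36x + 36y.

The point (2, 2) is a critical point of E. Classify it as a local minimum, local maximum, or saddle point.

local minimum

The mixed partial ∂²E/∂x∂y is 0, so the Hessian at any point is diag(E_xx, E_yy) = diag(6(-2x + 5), 18(2y - 3)).
At (2, 2): H = diag(6, 18).
Both eigenvalues are positive, so H is positive definite: a local minimum.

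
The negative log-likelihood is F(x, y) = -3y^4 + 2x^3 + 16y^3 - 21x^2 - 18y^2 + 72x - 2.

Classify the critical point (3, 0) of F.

local maximum

The mixed partial ∂²F/∂x∂y is 0, so the Hessian at any point is diag(F_xx, F_yy) = diag(6(2x - 7), 12(-3y^2 + 8y - 3)).
At (3, 0): H = diag(-6, -36).
Both eigenvalues are negative, so H is negative definite: a local maximum.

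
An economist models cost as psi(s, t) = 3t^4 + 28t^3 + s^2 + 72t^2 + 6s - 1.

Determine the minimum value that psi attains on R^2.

-10

psi(s,t) separates as P(s) + Q(t) − 1, so its minimum is min P + min Q − 1.
P'(s) = 2s + 6 vanishes at s ∈ {-3}; Q'(t) = 12t(t + 3)(t + 4) vanishes at t ∈ {-4, -3, 0}.
Local minima of P (where P''>0): P(-3)=-9. Local minima of Q: Q(-4)=128, Q(0)=0.
So the global minimum of psi is P(-3) + Q(0) − 1 = -9 + 0 − 1 = -10, attained at (-3, 0).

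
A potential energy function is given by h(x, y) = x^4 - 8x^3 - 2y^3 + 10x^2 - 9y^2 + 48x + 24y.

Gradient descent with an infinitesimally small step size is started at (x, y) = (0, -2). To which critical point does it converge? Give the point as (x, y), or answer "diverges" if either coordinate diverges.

h is separable, so gradient descent decouples: x follows -∂h/∂x, y follows -∂h/∂y.
∂h/∂x = 4(x - 4)(x - 3)(x + 1); at x=0 this is 48, so x decreases.
∂h/∂y = -6(y - 1)(y + 4); at y=-2 this is 36, so y decreases.
x converges to its nearest critical value -1 (a local min of the x-part); y converges to -4. The iterate converges to (-1, -4).

(-1, -4)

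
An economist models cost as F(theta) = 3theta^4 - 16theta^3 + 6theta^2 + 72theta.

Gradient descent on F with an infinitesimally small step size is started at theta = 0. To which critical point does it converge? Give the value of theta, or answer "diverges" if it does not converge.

F'(theta) = 12(theta - 3)(theta - 2)(theta + 1), so F'(0) = 72.
Gradient descent moves in the -F' direction, i.e. theta is decreasing.
The nearest critical point in that direction is theta = -1, where F'' = 144 > 0 (a local minimum). The iterate converges there.

-1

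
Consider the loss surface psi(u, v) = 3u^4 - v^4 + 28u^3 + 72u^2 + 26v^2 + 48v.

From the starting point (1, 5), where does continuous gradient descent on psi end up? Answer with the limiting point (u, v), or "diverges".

diverges

psi is separable, so gradient descent decouples: u follows -∂psi/∂u, v follows -∂psi/∂v.
∂psi/∂u = 12u(u + 3)(u + 4); at u=1 this is 240, so u decreases.
∂psi/∂v = -4(v - 4)(v + 1)(v + 3); at v=5 this is -192, so v increases.
The v-coordinate has no critical point in that direction and runs off to infinity.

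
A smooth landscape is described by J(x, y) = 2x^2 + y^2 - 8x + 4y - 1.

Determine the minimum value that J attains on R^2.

J(x,y) separates as P(x) + Q(y) − 1, so its minimum is min P + min Q − 1.
P'(x) = 4x - 8 vanishes at x ∈ {2}; Q'(y) = 2y + 4 vanishes at y ∈ {-2}.
Local minima of P (where P''>0): P(2)=-8. Local minima of Q: Q(-2)=-4.
So the global minimum of J is P(2) + Q(-2) − 1 = -8 − 4 − 1 = -13, attained at (2, -2).

-13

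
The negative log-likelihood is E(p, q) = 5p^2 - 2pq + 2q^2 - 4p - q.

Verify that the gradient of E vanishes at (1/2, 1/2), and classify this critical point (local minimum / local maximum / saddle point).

∇E = (10p - 2q - 4, -2p + 4q - 1); substituting (1/2, 1/2) gives ∇E = (0, 0), so (1/2, 1/2) is indeed a critical point.
The Hessian of E is constant: H = [[10, -2], [-2, 4]].
det(H) = 10·4 − (-2)² = 36.
det(H) > 0 and tr(H) = 14 > 0, so H is positive definite and the point is a local minimum.

local minimum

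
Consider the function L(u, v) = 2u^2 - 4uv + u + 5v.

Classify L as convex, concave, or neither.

L is quadratic, so its Hessian is the constant matrix H = [[4, -4], [-4, 0]].
det(H) = -16, tr(H) = 4.
det(H) < 0, so H is indefinite: neither convex nor concave.

neither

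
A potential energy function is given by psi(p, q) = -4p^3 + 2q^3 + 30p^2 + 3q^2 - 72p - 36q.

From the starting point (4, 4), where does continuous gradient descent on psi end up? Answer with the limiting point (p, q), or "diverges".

psi is separable, so gradient descent decouples: p follows -∂psi/∂p, q follows -∂psi/∂q.
∂psi/∂p = -12(p - 3)(p - 2); at p=4 this is -24, so p increases.
∂psi/∂q = 6(q - 2)(q + 3); at q=4 this is 84, so q decreases.
The p-coordinate has no critical point in that direction and runs off to infinity.

diverges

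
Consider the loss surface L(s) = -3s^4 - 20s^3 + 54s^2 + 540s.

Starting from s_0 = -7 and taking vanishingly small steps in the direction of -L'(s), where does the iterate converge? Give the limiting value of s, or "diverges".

diverges

L'(s) = -12(s - 3)(s + 3)(s + 5), so L'(-7) = 960.
Gradient descent moves in the -L' direction, i.e. s is decreasing.
There is no critical point below s=-7, and L' keeps the same sign, so the iterate runs off to −∞.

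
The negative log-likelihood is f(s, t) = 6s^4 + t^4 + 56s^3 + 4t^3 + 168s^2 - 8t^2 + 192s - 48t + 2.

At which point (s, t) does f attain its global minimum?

f(s,t) separates as P(s) + Q(t) + 2, so its minimum is min P + min Q + 2.
P'(s) = 24(s + 1)(s + 2)(s + 4) vanishes at s ∈ {-4, -2, -1}; Q'(t) = 4(t - 2)(t + 2)(t + 3) vanishes at t ∈ {-3, -2, 2}.
Local minima of P (where P''>0): P(-4)=-128, P(-1)=-74. Local minima of Q: Q(-3)=45, Q(2)=-80.
So the global minimum of f is P(-4) + Q(2) + 2 = -128 − 80 + 2 = -206, attained at (-4, 2).

(-4, 2)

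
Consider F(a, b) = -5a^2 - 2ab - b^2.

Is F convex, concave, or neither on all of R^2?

concave

F is quadratic, so its Hessian is the constant matrix H = [[-10, -2], [-2, -2]].
det(H) = 16, tr(H) = -12.
det(H) > 0 and tr(H) < 0, so H is negative definite everywhere: concave.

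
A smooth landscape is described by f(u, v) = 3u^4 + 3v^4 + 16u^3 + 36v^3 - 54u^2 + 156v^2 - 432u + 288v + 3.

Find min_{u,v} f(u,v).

f(u,v) separates as P(u) + Q(v) + 3, so its minimum is min P + min Q + 3.
P'(u) = 12(u - 3)(u + 3)(u + 4) vanishes at u ∈ {-4, -3, 3}; Q'(v) = 12(v + 2)(v + 3)(v + 4) vanishes at v ∈ {-4, -3, -2}.
Local minima of P (where P''>0): P(-4)=608, P(3)=-1107. Local minima of Q: Q(-4)=-192, Q(-2)=-192.
So the global minimum of f is P(3) + Q(-4) + 3 = -1107 − 192 + 3 = -1296, attained at (3, -4).

-1296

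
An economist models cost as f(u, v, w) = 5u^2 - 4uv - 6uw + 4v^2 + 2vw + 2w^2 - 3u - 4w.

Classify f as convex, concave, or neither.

f is quadratic, so its Hessian is the constant matrix H = [[10, -4, -6], [-4, 8, 2], [-6, 2, 4]].
Leading principal minors: 10, 64, 24.
All positive ⇒ H ≻ 0 ⇒ convex.

convex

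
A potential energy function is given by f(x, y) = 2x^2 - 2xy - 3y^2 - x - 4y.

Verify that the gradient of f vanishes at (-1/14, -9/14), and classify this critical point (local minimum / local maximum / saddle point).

∇f = (4x - 2y - 1, -2x - 6y - 4); substituting (-1/14, -9/14) gives ∇f = (0, 0), so (-1/14, -9/14) is indeed a critical point.
The Hessian of f is constant: H = [[4, -2], [-2, -6]].
det(H) = 4·(-6) − (-2)² = -28.
Since det(H) < 0, H is indefinite and the critical point is a saddle point.

saddle point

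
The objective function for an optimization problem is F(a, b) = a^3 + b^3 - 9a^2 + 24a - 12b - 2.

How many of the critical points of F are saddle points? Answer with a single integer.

F separates as a function of a plus a function of b, so ∇F=0 decouples.
∂F/∂a = 3(a - 4)(a - 2) = 0 at a ∈ {2, 4}; ∂F/∂b = 3(b - 2)(b + 2) = 0 at b ∈ {-2, 2}.
The Hessian is diagonal: diag(F_aa, F_bb). Second derivatives: F_aa(2)=-6, F_aa(4)=6; F_bb(-2)=-12, F_bb(2)=12.
Saddle points occur where the two diagonal entries have opposite signs: (2, 2), (4, -2). Count: 2.

2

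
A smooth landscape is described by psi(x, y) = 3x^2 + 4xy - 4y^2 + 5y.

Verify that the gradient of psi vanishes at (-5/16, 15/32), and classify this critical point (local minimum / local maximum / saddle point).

saddle point

∇psi = (6x + 4y, 4x - 8y + 5); substituting (-5/16, 15/32) gives ∇psi = (0, 0), so (-5/16, 15/32) is indeed a critical point.
The Hessian of psi is constant: H = [[6, 4], [4, -8]].
det(H) = 6·(-8) − 4² = -64.
Since det(H) < 0, H is indefinite and the critical point is a saddle point.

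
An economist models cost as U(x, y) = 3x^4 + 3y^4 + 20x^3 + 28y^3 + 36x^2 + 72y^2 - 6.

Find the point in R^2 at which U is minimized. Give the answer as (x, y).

(0, 0)

U(x,y) separates as P(x) + Q(y) − 6, so its minimum is min P + min Q − 6.
P'(x) = 12x(x + 2)(x + 3) vanishes at x ∈ {-3, -2, 0}; Q'(y) = 12y(y + 3)(y + 4) vanishes at y ∈ {-4, -3, 0}.
Local minima of P (where P''>0): P(-3)=27, P(0)=0. Local minima of Q: Q(-4)=128, Q(0)=0.
So the global minimum of U is P(0) + Q(0) − 6 = 0 + 0 − 6 = -6, attained at (0, 0).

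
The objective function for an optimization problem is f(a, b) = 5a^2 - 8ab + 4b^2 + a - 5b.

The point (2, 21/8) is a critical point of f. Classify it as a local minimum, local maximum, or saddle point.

local minimum

The Hessian of f is constant: H = [[10, -8], [-8, 8]].
det(H) = 10·8 − (-8)² = 16.
det(H) > 0 and tr(H) = 18 > 0, so H is positive definite and the point is a local minimum.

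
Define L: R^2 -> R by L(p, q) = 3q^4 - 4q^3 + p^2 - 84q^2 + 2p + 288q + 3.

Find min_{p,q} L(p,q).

L(p,q) separates as A(p) + B(q) + 3, so its minimum is min A + min B + 3.
A'(p) = 2p + 2 vanishes at p ∈ {-1}; B'(q) = 12(q - 3)(q - 2)(q + 4) vanishes at q ∈ {-4, 2, 3}.
Local minima of A (where A''>0): A(-1)=-1. Local minima of B: B(-4)=-1472, B(3)=243.
So the global minimum of L is A(-1) + B(-4) + 3 = -1 − 1472 + 3 = -1470, attained at (-1, -4).

-1470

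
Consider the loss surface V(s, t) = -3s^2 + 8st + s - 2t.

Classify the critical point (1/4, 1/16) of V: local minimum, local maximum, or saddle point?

The Hessian of V is constant: H = [[-6, 8], [8, 0]].
det(H) = (-6)·0 − 8² = -64.
Since det(H) < 0, H is indefinite and the critical point is a saddle point.

saddle point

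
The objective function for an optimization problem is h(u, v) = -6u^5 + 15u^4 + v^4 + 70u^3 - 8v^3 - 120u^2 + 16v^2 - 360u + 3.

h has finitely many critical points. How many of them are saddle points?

6

h separates as a function of u plus a function of v, so ∇h=0 decouples.
∂h/∂u = -30(u - 3)(u - 2)(u + 1)(u + 2) = 0 at u ∈ {-2, -1, 2, 3}; ∂h/∂v = 4v(v - 4)(v - 2) = 0 at v ∈ {0, 2, 4}.
The Hessian is diagonal: diag(h_uu, h_vv). Second derivatives: h_uu(-2)=600, h_uu(-1)=-360, h_uu(2)=360, h_uu(3)=-600; h_vv(0)=32, h_vv(2)=-16, h_vv(4)=32.
Saddle points occur where the two diagonal entries have opposite signs: (-2, 2), (-1, 0), (-1, 4), (2, 2), (3, 0), (3, 4). Count: 6.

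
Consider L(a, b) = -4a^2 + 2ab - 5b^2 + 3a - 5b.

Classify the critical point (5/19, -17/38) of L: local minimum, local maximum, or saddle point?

The Hessian of L is constant: H = [[-8, 2], [2, -10]].
det(H) = (-8)·(-10) − 2² = 76.
det(H) > 0 and tr(H) = -18 < 0, so H is negative definite and the point is a local maximum.

local maximum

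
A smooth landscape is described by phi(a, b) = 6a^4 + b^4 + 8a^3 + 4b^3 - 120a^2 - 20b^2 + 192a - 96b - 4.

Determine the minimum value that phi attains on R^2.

-1947

phi(a,b) separates as P(a) + Q(b) − 4, so its minimum is min P + min Q − 4.
P'(a) = 24(a - 2)(a - 1)(a + 4) vanishes at a ∈ {-4, 1, 2}; Q'(b) = 4(b - 3)(b + 2)(b + 4) vanishes at b ∈ {-4, -2, 3}.
Local minima of P (where P''>0): P(-4)=-1664, P(2)=64. Local minima of Q: Q(-4)=64, Q(3)=-279.
So the global minimum of phi is P(-4) + Q(3) − 4 = -1664 − 279 − 4 = -1947, attained at (-4, 3).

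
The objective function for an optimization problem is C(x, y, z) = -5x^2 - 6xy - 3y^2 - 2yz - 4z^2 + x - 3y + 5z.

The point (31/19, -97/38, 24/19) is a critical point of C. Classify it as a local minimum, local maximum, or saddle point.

The Hessian is constant: H = [[-10, -6, 0], [-6, -6, -2], [0, -2, -8]].
Leading principal minors: Δ₁ = -10, Δ₂ = 24, Δ₃ = -152.
The minors alternate sign starting negative (−, +, −), so H is negative definite: a local maximum.

local maximum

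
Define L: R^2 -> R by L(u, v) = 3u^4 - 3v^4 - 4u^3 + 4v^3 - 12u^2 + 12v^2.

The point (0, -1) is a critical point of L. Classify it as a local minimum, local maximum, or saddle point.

The mixed partial ∂²L/∂u∂v is 0, so the Hessian at any point is diag(L_uu, L_vv) = diag(12(3u^2 - 2u - 2), 12(-3v^2 + 2v + 2)).
At (0, -1): H = diag(-24, -36).
Both eigenvalues are negative, so H is negative definite: a local maximum.

local maximum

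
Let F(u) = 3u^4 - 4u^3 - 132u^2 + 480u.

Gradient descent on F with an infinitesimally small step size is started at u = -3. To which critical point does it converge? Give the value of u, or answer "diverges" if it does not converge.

F'(u) = 12(u - 4)(u - 2)(u + 5), so F'(-3) = 840.
Gradient descent moves in the -F' direction, i.e. u is decreasing.
The nearest critical point in that direction is u = -5, where F'' = 756 > 0 (a local minimum). The iterate converges there.

-5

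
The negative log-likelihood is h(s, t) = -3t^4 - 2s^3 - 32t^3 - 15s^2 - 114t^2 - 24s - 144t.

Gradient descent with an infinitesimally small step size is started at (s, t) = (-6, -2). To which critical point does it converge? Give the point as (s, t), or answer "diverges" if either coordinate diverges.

(-4, -3)

h is separable, so gradient descent decouples: s follows -∂h/∂s, t follows -∂h/∂t.
∂h/∂s = -6(s + 1)(s + 4); at s=-6 this is -60, so s increases.
∂h/∂t = -12(t + 1)(t + 3)(t + 4); at t=-2 this is 24, so t decreases.
s converges to its nearest critical value -4 (a local min of the s-part); t converges to -3. The iterate converges to (-4, -3).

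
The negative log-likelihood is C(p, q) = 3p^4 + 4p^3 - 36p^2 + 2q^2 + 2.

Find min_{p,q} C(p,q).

C(p,q) separates as A(p) + B(q) + 2, so its minimum is min A + min B + 2.
A'(p) = 12p(p - 2)(p + 3) vanishes at p ∈ {-3, 0, 2}; B'(q) = 4q vanishes at q ∈ {0}.
Local minima of A (where A''>0): A(-3)=-189, A(2)=-64. Local minima of B: B(0)=0.
So the global minimum of C is A(-3) + B(0) + 2 = -189 + 0 + 2 = -187, attained at (-3, 0).

-187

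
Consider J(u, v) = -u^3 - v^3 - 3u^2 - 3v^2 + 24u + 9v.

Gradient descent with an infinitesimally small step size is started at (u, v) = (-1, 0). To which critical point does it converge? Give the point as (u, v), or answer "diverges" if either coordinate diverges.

J is separable, so gradient descent decouples: u follows -∂J/∂u, v follows -∂J/∂v.
∂J/∂u = -3(u - 2)(u + 4); at u=-1 this is 27, so u decreases.
∂J/∂v = -3(v - 1)(v + 3); at v=0 this is 9, so v decreases.
u converges to its nearest critical value -4 (a local min of the u-part); v converges to -3. The iterate converges to (-4, -3).

(-4, -3)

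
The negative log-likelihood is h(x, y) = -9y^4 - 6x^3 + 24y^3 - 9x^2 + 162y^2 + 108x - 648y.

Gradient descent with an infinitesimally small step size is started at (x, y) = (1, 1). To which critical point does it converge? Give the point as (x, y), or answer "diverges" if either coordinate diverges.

h is separable, so gradient descent decouples: x follows -∂h/∂x, y follows -∂h/∂y.
∂h/∂x = -18(x - 2)(x + 3); at x=1 this is 72, so x decreases.
∂h/∂y = -36(y - 3)(y - 2)(y + 3); at y=1 this is -288, so y increases.
x converges to its nearest critical value -3 (a local min of the x-part); y converges to 2. The iterate converges to (-3, 2).

(-3, 2)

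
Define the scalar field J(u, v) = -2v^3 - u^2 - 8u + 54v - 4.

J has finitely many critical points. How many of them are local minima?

J separates as a function of u plus a function of v, so ∇J=0 decouples.
∂J/∂u = -2(u + 4) = 0 at u ∈ {-4}; ∂J/∂v = -6(v - 3)(v + 3) = 0 at v ∈ {-3, 3}.
The Hessian is diagonal: diag(J_uu, J_vv). Second derivatives: J_uu(-4)=-2; J_vv(-3)=36, J_vv(3)=-36.
Local minima occur where both diagonal entries positive: none. Count: 0.

0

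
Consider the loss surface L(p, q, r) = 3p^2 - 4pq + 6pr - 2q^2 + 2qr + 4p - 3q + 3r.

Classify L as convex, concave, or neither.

neither

L is quadratic, so its Hessian is the constant matrix H = [[6, -4, 6], [-4, -4, 2], [6, 2, 0]].
Leading principal minors: 6, -40, 24.
Neither pattern holds ⇒ H is indefinite ⇒ neither convex nor concave.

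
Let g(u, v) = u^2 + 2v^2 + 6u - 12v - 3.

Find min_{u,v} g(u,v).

g(u,v) separates as P(u) + Q(v) − 3, so its minimum is min P + min Q − 3.
P'(u) = 2u + 6 vanishes at u ∈ {-3}; Q'(v) = 4v - 12 vanishes at v ∈ {3}.
Local minima of P (where P''>0): P(-3)=-9. Local minima of Q: Q(3)=-18.
So the global minimum of g is P(-3) + Q(3) − 3 = -9 − 18 − 3 = -30, attained at (-3, 3).

-30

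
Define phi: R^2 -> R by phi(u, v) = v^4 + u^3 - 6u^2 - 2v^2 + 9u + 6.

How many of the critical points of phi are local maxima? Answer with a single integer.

1

phi separates as a function of u plus a function of v, so ∇phi=0 decouples.
∂phi/∂u = 3(u - 3)(u - 1) = 0 at u ∈ {1, 3}; ∂phi/∂v = 4v(v - 1)(v + 1) = 0 at v ∈ {-1, 0, 1}.
The Hessian is diagonal: diag(phi_uu, phi_vv). Second derivatives: phi_uu(1)=-6, phi_uu(3)=6; phi_vv(-1)=8, phi_vv(0)=-4, phi_vv(1)=8.
Local maxima occur where both diagonal entries negative: (1, 0). Count: 1.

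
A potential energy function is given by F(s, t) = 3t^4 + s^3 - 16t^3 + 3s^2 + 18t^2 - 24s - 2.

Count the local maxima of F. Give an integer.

1

F separates as a function of s plus a function of t, so ∇F=0 decouples.
∂F/∂s = 3(s - 2)(s + 4) = 0 at s ∈ {-4, 2}; ∂F/∂t = 12t(t - 3)(t - 1) = 0 at t ∈ {0, 1, 3}.
The Hessian is diagonal: diag(F_ss, F_tt). Second derivatives: F_ss(-4)=-18, F_ss(2)=18; F_tt(0)=36, F_tt(1)=-24, F_tt(3)=72.
Local maxima occur where both diagonal entries negative: (-4, 1). Count: 1.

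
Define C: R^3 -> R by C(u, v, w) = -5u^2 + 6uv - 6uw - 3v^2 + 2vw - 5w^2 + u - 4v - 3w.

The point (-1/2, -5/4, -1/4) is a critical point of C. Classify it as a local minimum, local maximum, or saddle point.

The Hessian is constant: H = [[-10, 6, -6], [6, -6, 2], [-6, 2, -10]].
Leading principal minors: Δ₁ = -10, Δ₂ = 24, Δ₃ = -128.
The minors alternate sign starting negative (−, +, −), so H is negative definite: a local maximum.

local maximum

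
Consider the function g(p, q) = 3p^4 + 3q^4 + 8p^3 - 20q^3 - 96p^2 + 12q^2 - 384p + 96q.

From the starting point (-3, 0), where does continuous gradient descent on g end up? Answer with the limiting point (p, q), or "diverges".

(-4, -1)

g is separable, so gradient descent decouples: p follows -∂g/∂p, q follows -∂g/∂q.
∂g/∂p = 12(p - 4)(p + 2)(p + 4); at p=-3 this is 84, so p decreases.
∂g/∂q = 12(q - 4)(q - 2)(q + 1); at q=0 this is 96, so q decreases.
p converges to its nearest critical value -4 (a local min of the p-part); q converges to -1. The iterate converges to (-4, -1).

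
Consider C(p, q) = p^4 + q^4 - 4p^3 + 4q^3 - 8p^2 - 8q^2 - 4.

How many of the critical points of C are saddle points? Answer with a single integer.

C separates as a function of p plus a function of q, so ∇C=0 decouples.
∂C/∂p = 4p(p - 4)(p + 1) = 0 at p ∈ {-1, 0, 4}; ∂C/∂q = 4q(q - 1)(q + 4) = 0 at q ∈ {-4, 0, 1}.
The Hessian is diagonal: diag(C_pp, C_qq). Second derivatives: C_pp(-1)=20, C_pp(0)=-16, C_pp(4)=80; C_qq(-4)=80, C_qq(0)=-16, C_qq(1)=20.
Saddle points occur where the two diagonal entries have opposite signs: (-1, 0), (0, -4), (0, 1), (4, 0). Count: 4.

4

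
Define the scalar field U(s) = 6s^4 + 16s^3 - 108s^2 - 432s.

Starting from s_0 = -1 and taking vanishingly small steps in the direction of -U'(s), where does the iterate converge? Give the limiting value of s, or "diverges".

U'(s) = 24(s - 3)(s + 2)(s + 3), so U'(-1) = -192.
Gradient descent moves in the -U' direction, i.e. s is increasing.
The nearest critical point in that direction is s = 3, where U'' = 720 > 0 (a local minimum). The iterate converges there.

3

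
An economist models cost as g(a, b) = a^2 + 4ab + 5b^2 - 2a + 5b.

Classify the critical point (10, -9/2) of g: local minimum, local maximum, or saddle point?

local minimum

The Hessian of g is constant: H = [[2, 4], [4, 10]].
det(H) = 2·10 − 4² = 4.
det(H) > 0 and tr(H) = 12 > 0, so H is positive definite and the point is a local minimum.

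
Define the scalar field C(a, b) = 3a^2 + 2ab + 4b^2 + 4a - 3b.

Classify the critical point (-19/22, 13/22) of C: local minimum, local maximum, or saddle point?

The Hessian of C is constant: H = [[6, 2], [2, 8]].
det(H) = 6·8 − 2² = 44.
det(H) > 0 and tr(H) = 14 > 0, so H is positive definite and the point is a local minimum.

local minimum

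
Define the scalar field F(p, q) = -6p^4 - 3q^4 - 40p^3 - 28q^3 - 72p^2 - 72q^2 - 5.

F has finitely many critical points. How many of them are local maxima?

F separates as a function of p plus a function of q, so ∇F=0 decouples.
∂F/∂p = -24p(p + 2)(p + 3) = 0 at p ∈ {-3, -2, 0}; ∂F/∂q = -12q(q + 3)(q + 4) = 0 at q ∈ {-4, -3, 0}.
The Hessian is diagonal: diag(F_pp, F_qq). Second derivatives: F_pp(-3)=-72, F_pp(-2)=48, F_pp(0)=-144; F_qq(-4)=-48, F_qq(-3)=36, F_qq(0)=-144.
Local maxima occur where both diagonal entries negative: (-3, -4), (-3, 0), (0, -4), (0, 0). Count: 4.

4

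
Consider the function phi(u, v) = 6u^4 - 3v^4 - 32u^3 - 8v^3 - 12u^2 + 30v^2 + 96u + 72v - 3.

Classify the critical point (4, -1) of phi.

local minimum

The mixed partial ∂²phi/∂u∂v is 0, so the Hessian at any point is diag(phi_uu, phi_vv) = diag(24(3u^2 - 8u - 1), 12(-3v^2 - 4v + 5)).
At (4, -1): H = diag(360, 72).
Both eigenvalues are positive, so H is positive definite: a local minimum.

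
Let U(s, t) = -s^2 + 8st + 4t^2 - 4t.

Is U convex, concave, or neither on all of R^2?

U is quadratic, so its Hessian is the constant matrix H = [[-2, 8], [8, 8]].
det(H) = -80, tr(H) = 6.
det(H) < 0, so H is indefinite: neither convex nor concave.

neither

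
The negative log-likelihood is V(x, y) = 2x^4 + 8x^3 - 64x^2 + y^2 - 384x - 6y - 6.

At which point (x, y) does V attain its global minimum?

V(x,y) separates as P(x) + Q(y) − 6, so its minimum is min P + min Q − 6.
P'(x) = 8(x - 4)(x + 3)(x + 4) vanishes at x ∈ {-4, -3, 4}; Q'(y) = 2y - 6 vanishes at y ∈ {3}.
Local minima of P (where P''>0): P(-4)=512, P(4)=-1536. Local minima of Q: Q(3)=-9.
So the global minimum of V is P(4) + Q(3) − 6 = -1536 − 9 − 6 = -1551, attained at (4, 3).

(4, 3)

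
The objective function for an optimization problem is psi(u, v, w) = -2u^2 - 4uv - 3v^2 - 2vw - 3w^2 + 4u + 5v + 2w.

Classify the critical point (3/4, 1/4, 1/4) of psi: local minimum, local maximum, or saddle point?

The Hessian is constant: H = [[-4, -4, 0], [-4, -6, -2], [0, -2, -6]].
Leading principal minors: Δ₁ = -4, Δ₂ = 8, Δ₃ = -32.
The minors alternate sign starting negative (−, +, −), so H is negative definite: a local maximum.

local maximum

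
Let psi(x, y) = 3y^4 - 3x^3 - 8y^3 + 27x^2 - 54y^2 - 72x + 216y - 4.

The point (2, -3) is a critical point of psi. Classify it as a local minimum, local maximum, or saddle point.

The mixed partial ∂²psi/∂x∂y is 0, so the Hessian at any point is diag(psi_xx, psi_yy) = diag(18(-x + 3), 12(3y^2 - 4y - 9)).
At (2, -3): H = diag(18, 360).
Both eigenvalues are positive, so H is positive definite: a local minimum.

local minimum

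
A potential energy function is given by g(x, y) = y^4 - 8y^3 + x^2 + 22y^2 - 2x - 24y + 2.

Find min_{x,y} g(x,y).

g(x,y) separates as P(x) + Q(y) + 2, so its minimum is min P + min Q + 2.
P'(x) = 2x - 2 vanishes at x ∈ {1}; Q'(y) = 4(y - 3)(y - 2)(y - 1) vanishes at y ∈ {1, 2, 3}.
Local minima of P (where P''>0): P(1)=-1. Local minima of Q: Q(1)=-9, Q(3)=-9.
So the global minimum of g is P(1) + Q(1) + 2 = -1 − 9 + 2 = -8, attained at (1, 1).

-8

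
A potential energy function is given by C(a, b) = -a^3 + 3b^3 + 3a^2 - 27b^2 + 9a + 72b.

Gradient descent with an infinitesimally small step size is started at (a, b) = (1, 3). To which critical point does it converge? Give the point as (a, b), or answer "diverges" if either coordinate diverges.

(-1, 4)

C is separable, so gradient descent decouples: a follows -∂C/∂a, b follows -∂C/∂b.
∂C/∂a = -3(a - 3)(a + 1); at a=1 this is 12, so a decreases.
∂C/∂b = 9(b - 4)(b - 2); at b=3 this is -9, so b increases.
a converges to its nearest critical value -1 (a local min of the a-part); b converges to 4. The iterate converges to (-1, 4).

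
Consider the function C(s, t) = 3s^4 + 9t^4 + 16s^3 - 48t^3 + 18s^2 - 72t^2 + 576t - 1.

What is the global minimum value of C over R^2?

C(s,t) separates as P(s) + Q(t) − 1, so its minimum is min P + min Q − 1.
P'(s) = 12s(s + 1)(s + 3) vanishes at s ∈ {-3, -1, 0}; Q'(t) = 36(t - 4)(t - 2)(t + 2) vanishes at t ∈ {-2, 2, 4}.
Local minima of P (where P''>0): P(-3)=-27, P(0)=0. Local minima of Q: Q(-2)=-912, Q(4)=384.
So the global minimum of C is P(-3) + Q(-2) − 1 = -27 − 912 − 1 = -940, attained at (-3, -2).

-940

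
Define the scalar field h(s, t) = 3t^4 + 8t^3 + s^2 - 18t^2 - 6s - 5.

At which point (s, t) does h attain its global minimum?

h(s,t) separates as P(s) + Q(t) − 5, so its minimum is min P + min Q − 5.
P'(s) = 2s - 6 vanishes at s ∈ {3}; Q'(t) = 12t(t - 1)(t + 3) vanishes at t ∈ {-3, 0, 1}.
Local minima of P (where P''>0): P(3)=-9. Local minima of Q: Q(-3)=-135, Q(1)=-7.
So the global minimum of h is P(3) + Q(-3) − 5 = -9 − 135 − 5 = -149, attained at (3, -3).

(3, -3)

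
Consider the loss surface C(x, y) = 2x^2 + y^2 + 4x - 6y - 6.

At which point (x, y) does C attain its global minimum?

(-1, 3)

C(x,y) separates as P(x) + Q(y) − 6, so its minimum is min P + min Q − 6.
P'(x) = 4x + 4 vanishes at x ∈ {-1}; Q'(y) = 2y - 6 vanishes at y ∈ {3}.
Local minima of P (where P''>0): P(-1)=-2. Local minima of Q: Q(3)=-9.
So the global minimum of C is P(-1) + Q(3) − 6 = -2 − 9 − 6 = -17, attained at (-1, 3).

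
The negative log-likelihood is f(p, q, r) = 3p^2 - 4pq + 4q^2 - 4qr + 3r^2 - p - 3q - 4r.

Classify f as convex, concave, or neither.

convex

f is quadratic, so its Hessian is the constant matrix H = [[6, -4, 0], [-4, 8, -4], [0, -4, 6]].
Leading principal minors: 6, 32, 96.
All positive ⇒ H ≻ 0 ⇒ convex.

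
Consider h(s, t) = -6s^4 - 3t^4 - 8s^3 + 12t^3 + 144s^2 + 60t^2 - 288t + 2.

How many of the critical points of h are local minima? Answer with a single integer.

h separates as a function of s plus a function of t, so ∇h=0 decouples.
∂h/∂s = -24s(s - 3)(s + 4) = 0 at s ∈ {-4, 0, 3}; ∂h/∂t = -12(t - 4)(t - 2)(t + 3) = 0 at t ∈ {-3, 2, 4}.
The Hessian is diagonal: diag(h_ss, h_tt). Second derivatives: h_ss(-4)=-672, h_ss(0)=288, h_ss(3)=-504; h_tt(-3)=-420, h_tt(2)=120, h_tt(4)=-168.
Local minima occur where both diagonal entries positive: (0, 2). Count: 1.

1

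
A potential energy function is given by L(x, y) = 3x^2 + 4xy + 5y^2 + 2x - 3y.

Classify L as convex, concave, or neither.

convex

L is quadratic, so its Hessian is the constant matrix H = [[6, 4], [4, 10]].
det(H) = 44, tr(H) = 16.
det(H) > 0 and tr(H) > 0, so H is positive definite everywhere: convex.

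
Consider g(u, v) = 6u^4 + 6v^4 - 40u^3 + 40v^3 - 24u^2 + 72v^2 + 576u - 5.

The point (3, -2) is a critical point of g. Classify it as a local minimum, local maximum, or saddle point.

The mixed partial ∂²g/∂u∂v is 0, so the Hessian at any point is diag(g_uu, g_vv) = diag(24(3u^2 - 10u - 2), 24(3v^2 + 10v + 6)).
At (3, -2): H = diag(-120, -48).
Both eigenvalues are negative, so H is negative definite: a local maximum.

local maximum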